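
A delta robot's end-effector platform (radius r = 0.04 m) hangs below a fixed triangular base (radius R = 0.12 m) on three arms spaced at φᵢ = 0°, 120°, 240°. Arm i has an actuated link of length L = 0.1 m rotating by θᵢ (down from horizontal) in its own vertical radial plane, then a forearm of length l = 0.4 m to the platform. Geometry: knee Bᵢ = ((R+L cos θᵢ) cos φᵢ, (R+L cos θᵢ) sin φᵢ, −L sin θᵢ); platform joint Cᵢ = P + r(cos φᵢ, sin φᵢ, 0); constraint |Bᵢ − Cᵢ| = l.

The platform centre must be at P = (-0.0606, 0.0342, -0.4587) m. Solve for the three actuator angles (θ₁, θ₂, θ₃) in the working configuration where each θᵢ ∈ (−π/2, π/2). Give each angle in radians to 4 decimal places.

φ1=0.0° → target in arm frame (-0.0606, 0.0342)
  A cos θ + B sin θ = C:  0.1406·cos θ + -0.4587·sin θ = -0.4067
  θ1 = atan2(B,A) + arccos(C/0.4798) = 1.3091
rotate P by −φ2: (0.0599, 0.0354, -0.4587)
  e−x'=0.0201;  (l²−L²−(e−x')²−y'²−z²)/2L = -0.3103
  γ=atan2(-0.4587,0.0201)=-1.5270;  ψ=arccos(-0.6758)=2.3129;  θ2=γ+ψ≈0.7859
arm 3 (φ=240.0°): x'=0.0007, y'=-0.0696
  e−x'=0.0793;  (l²−L²−(e−x')²−y'²−z²)/2L = -0.3577
  θ3 = atan2(B,A) + arccos(C/0.4655) = 1.0476

θ₁ = 1.3091, θ₂ = 0.7859, θ₃ = 1.0476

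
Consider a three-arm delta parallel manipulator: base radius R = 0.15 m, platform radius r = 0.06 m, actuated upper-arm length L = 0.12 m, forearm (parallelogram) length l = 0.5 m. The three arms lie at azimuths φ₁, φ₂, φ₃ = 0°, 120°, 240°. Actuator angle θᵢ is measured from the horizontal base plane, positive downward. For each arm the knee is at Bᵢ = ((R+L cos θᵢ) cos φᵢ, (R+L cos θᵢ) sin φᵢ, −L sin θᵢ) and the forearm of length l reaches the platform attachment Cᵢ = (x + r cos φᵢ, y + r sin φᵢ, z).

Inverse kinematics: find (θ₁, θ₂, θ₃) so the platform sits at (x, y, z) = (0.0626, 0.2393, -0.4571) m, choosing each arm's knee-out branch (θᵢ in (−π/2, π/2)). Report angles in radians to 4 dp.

θ₁ = 0.3492, θ₂ = -0.0875, θ₃ = 1.3090

arm 1 (φ=0.0°): x'=0.0626, y'=0.2393
  A=0.0274, B=-0.4571, C=(l²−L²−A²−y'²−z²)/(2L)=-0.1306
  γ=atan2(-0.4571,0.0274)=-1.5109;  ψ=arccos(-0.2853)=1.8601;  θ1=γ+ψ≈0.3492
rotate P by −φ2: (0.1759, -0.1739, -0.4571)
  A cos θ + B sin θ = C:  -0.0859·cos θ + -0.4571·sin θ = -0.0456
  √(A²+B²)=0.4651;  θ2 = -1.7566+1.6691 ≈ -0.0875
φ3=240.0° → target in arm frame (-0.2385, -0.0654)
  A cos θ + B sin θ = C:  0.3285·cos θ + -0.4571·sin θ = -0.3565
  γ=atan2(-0.4571,0.3285)=-0.9476;  ψ=arccos(-0.6333)=2.2566;  θ3=γ+ψ≈1.3090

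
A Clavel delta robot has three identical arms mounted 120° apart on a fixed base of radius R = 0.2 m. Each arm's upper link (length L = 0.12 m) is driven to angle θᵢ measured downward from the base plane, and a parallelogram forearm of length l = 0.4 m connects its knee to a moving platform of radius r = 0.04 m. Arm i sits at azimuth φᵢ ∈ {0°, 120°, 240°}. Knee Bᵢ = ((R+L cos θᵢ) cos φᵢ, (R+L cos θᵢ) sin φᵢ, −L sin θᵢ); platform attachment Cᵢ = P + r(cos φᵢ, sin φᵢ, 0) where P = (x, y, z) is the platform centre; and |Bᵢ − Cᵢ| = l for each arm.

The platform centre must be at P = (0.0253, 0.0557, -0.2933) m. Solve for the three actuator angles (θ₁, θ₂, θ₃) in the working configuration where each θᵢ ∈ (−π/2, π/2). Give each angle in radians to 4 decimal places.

arm 1 (φ=0.0°): x'=0.0253, y'=0.0557
  A=0.1347, B=-0.2933, C=(l²−L²−A²−y'²−z²)/(2L)=0.1597
  γ=atan2(-0.2933,0.1347)=-1.1403;  ψ=arccos(0.4948)=1.0532;  θ1=γ+ψ≈-0.0871
rotate P by −φ2: (0.0356, -0.0498, -0.2933)
  A cos θ + B sin θ = C:  0.1244·cos θ + -0.2933·sin θ = 0.1734
  θ2 = atan2(B,A) + arccos(C/0.3186) = -0.1744
arm 3 (φ=240.0°): x'=-0.0609, y'=-0.0059
  A=0.2209, B=-0.2933, C=(l²−L²−A²−y'²−z²)/(2L)=0.0448
  γ=atan2(-0.2933,0.2209)=-0.9253;  ψ=arccos(0.1220)=1.4485;  θ3=γ+ψ≈0.5232

θ₁ = -0.0871, θ₂ = -0.1744, θ₃ = 0.5232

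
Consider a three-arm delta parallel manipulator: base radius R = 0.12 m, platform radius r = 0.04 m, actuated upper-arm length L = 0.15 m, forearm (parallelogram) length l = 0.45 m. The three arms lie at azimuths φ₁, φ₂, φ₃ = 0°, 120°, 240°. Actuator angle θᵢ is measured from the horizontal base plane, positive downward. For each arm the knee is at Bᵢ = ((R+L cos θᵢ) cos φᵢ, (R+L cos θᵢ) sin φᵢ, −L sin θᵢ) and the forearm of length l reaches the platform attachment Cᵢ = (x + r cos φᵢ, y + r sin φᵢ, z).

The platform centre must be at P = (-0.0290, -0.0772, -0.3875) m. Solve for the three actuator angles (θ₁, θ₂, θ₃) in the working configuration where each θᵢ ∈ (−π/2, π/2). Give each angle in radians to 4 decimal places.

rotate P by −φ1: (-0.0290, -0.0772, -0.3875)
  e−x'=0.1090;  (l²−L²−(e−x')²−y'²−z²)/2L = 0.0400
  √(A²+B²)=0.4025;  θ1 = -1.2966+1.4712 ≈ 0.1746
arm 2 (φ=120.0°): x'=-0.0524, y'=0.0637
  A=0.1324, B=-0.3875, C=(l²−L²−A²−y'²−z²)/(2L)=0.0276
  γ=atan2(-0.3875,0.1324)=-1.2417;  ψ=arccos(0.0673)=1.5035;  θ2=γ+ψ≈0.2618
φ3=240.0° → target in arm frame (0.0814, 0.0135)
  e−x'=-0.0014;  (l²−L²−(e−x')²−y'²−z²)/2L = 0.0989
  √(A²+B²)=0.3875;  θ3 = -1.5743+1.3128 ≈ -0.2615

θ₁ = 0.1746, θ₂ = 0.2618, θ₃ = -0.2615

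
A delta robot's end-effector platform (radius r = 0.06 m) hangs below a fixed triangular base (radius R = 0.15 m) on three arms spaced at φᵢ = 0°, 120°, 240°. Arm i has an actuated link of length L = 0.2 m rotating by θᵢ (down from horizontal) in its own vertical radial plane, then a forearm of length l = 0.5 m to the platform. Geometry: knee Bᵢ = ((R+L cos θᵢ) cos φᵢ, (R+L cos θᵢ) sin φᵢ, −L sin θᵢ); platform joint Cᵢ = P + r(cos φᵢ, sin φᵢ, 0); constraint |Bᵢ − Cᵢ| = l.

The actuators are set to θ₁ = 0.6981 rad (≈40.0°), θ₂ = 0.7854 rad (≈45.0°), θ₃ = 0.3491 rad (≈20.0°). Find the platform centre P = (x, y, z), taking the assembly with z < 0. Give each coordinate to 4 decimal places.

arm 1 at φ=0.0°: (R−r)+L cos θ1 = 0.2432;  centre 1 = (0.2432, 0.0000, -0.1286)
φ2=120.0°: virtual centre (-0.1157, 0.2004, -0.1414), radius l
arm 3 at φ=240.0°: (R−r)+L cos θ3 = 0.2779;  centre 3 = (-0.1390, -0.2407, -0.0684)
subtract pairs → two planes through P
[-0.7178 0.4008 -0.0257]·P = -0.0021;  [-0.7644 -0.4814 0.1203]·P = 0.0063
det = 0.6520;  x = -0.0023+0.0549z,  y = -0.0094+0.1626z
sphere 1 gives Az²+Bz+C=0 with A=1.0295, B=0.2271, C=-0.1731;  B²−4AC=0.7645;  roots -0.5349, 0.3144;  negative root z = -0.5349
x = -0.0317, y = -0.0964

(-0.0317, -0.0964, -0.5349)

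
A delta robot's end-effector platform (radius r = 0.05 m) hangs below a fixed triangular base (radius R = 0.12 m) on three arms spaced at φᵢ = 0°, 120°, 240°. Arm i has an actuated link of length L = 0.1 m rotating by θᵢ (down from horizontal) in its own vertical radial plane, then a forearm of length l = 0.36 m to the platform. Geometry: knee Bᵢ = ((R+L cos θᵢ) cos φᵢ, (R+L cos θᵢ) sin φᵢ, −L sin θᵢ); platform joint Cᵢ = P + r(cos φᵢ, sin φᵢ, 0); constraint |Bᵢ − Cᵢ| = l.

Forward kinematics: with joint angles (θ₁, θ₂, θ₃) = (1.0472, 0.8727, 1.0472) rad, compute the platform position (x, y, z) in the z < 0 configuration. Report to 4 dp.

centre 1 = (0.1200·cos0.0°, 0.1200·sin0.0°, -0.0866) = (0.1200, 0.0000, -0.0866)
φ2=120.0°: virtual centre (-0.0671, 0.1163, -0.0766), radius l
arm 3 at φ=240.0°: (R−r)+L cos θ3 = 0.1200;  centre 3 = (-0.0600, -0.1039, -0.0866)
|centre ₂|²−|centre ₁|² = 0.0020;  |centre ₃|²−|centre ₁|² = 0.0000
linear system: -0.3743x+0.2326y = 0.0020−0.0200z; -0.3600x+-0.2078y = 0.0000−0.0000z
det = 0.1615;  x = -0.0026+0.0257z,  y = 0.0045+-0.0446z
sphere 1 gives Az²+Bz+C=0 with A=1.0026, B=0.1665, C=-0.1071;  B²−4AC=0.4571;  roots -0.4202, 0.2541;  negative root z = -0.4202
x = -0.0134, y = 0.0232

(-0.0134, 0.0232, -0.4202)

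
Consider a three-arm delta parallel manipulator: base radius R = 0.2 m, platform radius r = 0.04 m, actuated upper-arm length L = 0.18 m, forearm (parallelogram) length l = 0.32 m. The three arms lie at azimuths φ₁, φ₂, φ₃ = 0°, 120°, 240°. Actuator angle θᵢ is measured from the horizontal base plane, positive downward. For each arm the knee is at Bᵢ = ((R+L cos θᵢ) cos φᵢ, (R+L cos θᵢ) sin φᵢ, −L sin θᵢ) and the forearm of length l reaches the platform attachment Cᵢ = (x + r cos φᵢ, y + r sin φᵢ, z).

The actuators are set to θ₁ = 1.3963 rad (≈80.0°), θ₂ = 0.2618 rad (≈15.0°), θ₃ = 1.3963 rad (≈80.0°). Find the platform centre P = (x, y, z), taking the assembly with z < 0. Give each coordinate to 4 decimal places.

(-0.0731, 0.1266, -0.3058)

S1 = (0.1913·cos0.0°, 0.1913·sin0.0°, -0.1773) = (0.1913, 0.0000, -0.1773)
φ2=120.0°: virtual centre (-0.1669, 0.2891, -0.0466), radius l
S3 = (0.1913·cos240.0°, 0.1913·sin240.0°, -0.1773) = (-0.0956, -0.1656, -0.1773)
subtract pairs → two planes through P
plane₁₂: -0.7164x+0.5783y+0.2614z = 0.0456
det = 0.5691;  x = -0.0266+0.1521z,  y = 0.0460+-0.2635z
sphere 1 gives Az²+Bz+C=0 with A=1.0926, B=0.2640, C=-0.0214;  B²−4AC=0.1633;  roots -0.3058, 0.0641;  negative root z = -0.3058
x = -0.0731, y = 0.1266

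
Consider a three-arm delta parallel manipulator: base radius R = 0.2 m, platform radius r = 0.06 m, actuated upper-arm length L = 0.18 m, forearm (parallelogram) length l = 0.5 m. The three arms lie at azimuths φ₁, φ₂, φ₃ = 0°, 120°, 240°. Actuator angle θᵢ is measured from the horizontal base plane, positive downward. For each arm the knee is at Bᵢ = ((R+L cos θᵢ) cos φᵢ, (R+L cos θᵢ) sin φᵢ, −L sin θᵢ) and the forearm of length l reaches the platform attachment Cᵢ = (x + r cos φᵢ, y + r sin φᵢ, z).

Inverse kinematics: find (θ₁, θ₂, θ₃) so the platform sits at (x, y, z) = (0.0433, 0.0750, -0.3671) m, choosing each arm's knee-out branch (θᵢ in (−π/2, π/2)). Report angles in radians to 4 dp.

θ₁ = -0.2621, θ₂ = -0.2621, θ₃ = 0.3489

rotate P by −φ1: (0.0433, 0.0750, -0.3671)
  A cos θ + B sin θ = C:  0.0967·cos θ + -0.3671·sin θ = 0.1885
  √(A²+B²)=0.3796;  θ1 = -1.3132+1.0512 ≈ -0.2621
rotate P by −φ2: (0.0433, -0.0750, -0.3671)
  A=0.0967, B=-0.3671, C=(l²−L²−A²−y'²−z²)/(2L)=0.1885
  θ2 = atan2(B,A) + arccos(C/0.3796) = -0.2621
rotate P by −φ3: (-0.0866, 0.0000, -0.3671)
  A cos θ + B sin θ = C:  0.2266·cos θ + -0.3671·sin θ = 0.0875
  √(A²+B²)=0.4314;  θ3 = -1.0178+1.3666 ≈ 0.3489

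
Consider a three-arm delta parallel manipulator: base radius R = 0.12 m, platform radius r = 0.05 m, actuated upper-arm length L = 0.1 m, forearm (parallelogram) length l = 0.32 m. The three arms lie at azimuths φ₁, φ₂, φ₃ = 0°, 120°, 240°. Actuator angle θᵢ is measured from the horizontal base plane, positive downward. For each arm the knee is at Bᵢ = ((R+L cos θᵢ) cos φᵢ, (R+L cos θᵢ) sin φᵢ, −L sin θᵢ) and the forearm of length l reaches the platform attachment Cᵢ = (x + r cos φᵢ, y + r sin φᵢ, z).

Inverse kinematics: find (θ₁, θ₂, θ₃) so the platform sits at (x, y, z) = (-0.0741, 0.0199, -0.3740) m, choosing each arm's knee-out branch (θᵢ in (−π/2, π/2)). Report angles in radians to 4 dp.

arm 1 (φ=0.0°): x'=-0.0741, y'=0.0199
  A cos θ + B sin θ = C:  0.1441·cos θ + -0.3740·sin θ = -0.3432
  γ=atan2(-0.3740,0.1441)=-1.2030;  ψ=arccos(-0.8562)=2.5988;  θ1=γ+ψ≈1.3957
arm 2 (φ=120.0°): x'=0.0543, y'=0.0542
  e−x'=0.0157;  (l²−L²−(e−x')²−y'²−z²)/2L = -0.2533
  γ=atan2(-0.3740,0.0157)=-1.5288;  ψ=arccos(-0.6767)=2.3141;  θ2=γ+ψ≈0.7853
arm 3 (φ=240.0°): x'=0.0198, y'=-0.0741
  e−x'=0.0502;  (l²−L²−(e−x')²−y'²−z²)/2L = -0.2774
  θ3 = atan2(B,A) + arccos(C/0.3774) = 0.9594

θ₁ = 1.3957, θ₂ = 0.7853, θ₃ = 0.9594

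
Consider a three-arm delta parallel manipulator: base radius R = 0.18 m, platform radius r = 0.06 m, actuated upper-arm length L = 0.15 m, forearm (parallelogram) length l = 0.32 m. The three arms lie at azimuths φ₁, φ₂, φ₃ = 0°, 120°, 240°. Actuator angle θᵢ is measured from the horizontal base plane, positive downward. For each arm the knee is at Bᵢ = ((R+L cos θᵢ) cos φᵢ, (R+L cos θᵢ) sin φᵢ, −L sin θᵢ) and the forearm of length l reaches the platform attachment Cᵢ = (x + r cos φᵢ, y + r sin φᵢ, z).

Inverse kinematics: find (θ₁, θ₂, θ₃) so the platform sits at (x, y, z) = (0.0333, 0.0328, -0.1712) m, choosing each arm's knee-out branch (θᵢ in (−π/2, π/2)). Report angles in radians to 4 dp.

θ₁ = -0.3488, θ₂ = -0.0873, θ₃ = 0.4360

φ1=0.0° → target in arm frame (0.0333, 0.0328)
  A=0.0867, B=-0.1712, C=(l²−L²−A²−y'²−z²)/(2L)=0.1400
  θ1 = atan2(B,A) + arccos(C/0.1919) = -0.3488
φ2=120.0° → target in arm frame (0.0118, -0.0452)
  A=0.1082, B=-0.1712, C=(l²−L²−A²−y'²−z²)/(2L)=0.1228
  θ2 = atan2(B,A) + arccos(C/0.2025) = -0.0873
φ3=240.0° → target in arm frame (-0.0451, 0.0124)
  e−x'=0.1651;  (l²−L²−(e−x')²−y'²−z²)/2L = 0.0773
  √(A²+B²)=0.2378;  θ3 = -0.8037+1.2397 ≈ 0.4360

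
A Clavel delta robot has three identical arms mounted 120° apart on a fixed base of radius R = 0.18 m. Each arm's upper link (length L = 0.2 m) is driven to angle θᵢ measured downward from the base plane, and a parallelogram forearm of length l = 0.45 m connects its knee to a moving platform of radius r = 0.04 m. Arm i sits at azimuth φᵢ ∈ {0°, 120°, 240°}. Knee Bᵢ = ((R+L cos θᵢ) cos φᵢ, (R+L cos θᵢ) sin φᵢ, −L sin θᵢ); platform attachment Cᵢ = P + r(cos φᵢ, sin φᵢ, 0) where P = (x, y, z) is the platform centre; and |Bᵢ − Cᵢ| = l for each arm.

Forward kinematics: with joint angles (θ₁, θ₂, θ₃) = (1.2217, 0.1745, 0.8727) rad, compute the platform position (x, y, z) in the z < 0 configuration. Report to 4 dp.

(-0.1440, 0.1095, -0.4454)

O1 = (0.2084·cos0.0°, 0.2084·sin0.0°, -0.1879) = (0.2084, 0.0000, -0.1879)
φ2=120.0°: virtual centre (-0.1685, 0.2918, -0.0347), radius l
arm 3 at φ=240.0°: e+L cos θ3 = 0.2686;  O3 = (-0.1343, -0.2326, -0.1532)
eliminate P² terms by subtracting sphere 1 from 2 and 3
[-0.7538 0.5836 0.3064]·P = 0.0360;  [-0.6854 -0.4651 0.0694]·P = 0.0168
Cramer: x(z) = -0.0354+0.2439z;  y(z) = 0.0160-0.2100z
into |P−O₁|² = l²: 1.1036z² + 0.2502z + -0.1075 = 0;  Δ = 0.5371;  z = -0.4454 or 0.2187 → z<0 root = -0.4454
x = -0.1440, y = 0.1095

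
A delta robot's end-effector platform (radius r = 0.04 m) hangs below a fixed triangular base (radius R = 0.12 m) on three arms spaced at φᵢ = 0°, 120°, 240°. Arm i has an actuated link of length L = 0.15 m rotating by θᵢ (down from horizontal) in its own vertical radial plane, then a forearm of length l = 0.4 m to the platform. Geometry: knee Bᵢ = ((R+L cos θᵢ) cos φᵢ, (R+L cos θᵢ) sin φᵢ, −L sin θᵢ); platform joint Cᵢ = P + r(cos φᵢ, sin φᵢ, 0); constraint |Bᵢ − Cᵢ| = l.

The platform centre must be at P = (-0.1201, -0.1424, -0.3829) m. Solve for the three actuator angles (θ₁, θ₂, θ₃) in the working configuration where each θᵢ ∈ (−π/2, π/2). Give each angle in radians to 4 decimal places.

arm 1 (φ=0.0°): x'=-0.1201, y'=-0.1424
  A=0.2001, B=-0.3829, C=(l²−L²−A²−y'²−z²)/(2L)=-0.2314
  θ1 = atan2(B,A) + arccos(C/0.4320) = 1.0469
φ2=120.0° → target in arm frame (-0.0633, 0.1752)
  e−x'=0.1433;  (l²−L²−(e−x')²−y'²−z²)/2L = -0.2011
  θ2 = atan2(B,A) + arccos(C/0.4088) = 0.8724
rotate P by −φ3: (0.1834, -0.0328, -0.3829)
  A=-0.1034, B=-0.3829, C=(l²−L²−A²−y'²−z²)/(2L)=-0.0696
  √(A²+B²)=0.3966;  θ3 = -1.8345+1.7472 ≈ -0.0873

θ₁ = 1.0469, θ₂ = 0.8724, θ₃ = -0.0873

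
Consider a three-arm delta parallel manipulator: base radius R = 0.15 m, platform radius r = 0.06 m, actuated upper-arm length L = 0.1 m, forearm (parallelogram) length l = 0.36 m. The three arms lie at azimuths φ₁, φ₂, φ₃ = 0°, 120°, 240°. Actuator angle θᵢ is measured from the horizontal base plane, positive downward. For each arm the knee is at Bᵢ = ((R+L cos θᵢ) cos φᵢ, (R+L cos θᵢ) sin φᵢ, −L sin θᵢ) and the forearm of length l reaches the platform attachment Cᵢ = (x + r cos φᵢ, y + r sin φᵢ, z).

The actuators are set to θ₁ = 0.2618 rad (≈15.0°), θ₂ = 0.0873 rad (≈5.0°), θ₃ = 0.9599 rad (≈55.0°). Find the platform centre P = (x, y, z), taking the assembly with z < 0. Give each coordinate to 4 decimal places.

(0.0370, 0.1004, -0.3376)

arm 1 at φ=0.0°: (R−r)+L cos θ1 = 0.1866;  O1 = (0.1866, 0.0000, -0.0259)
O2 = (0.1896·cos120.0°, 0.1896·sin120.0°, -0.0087) = (-0.0948, 0.1642, -0.0087)
φ3=240.0°: virtual centre (-0.0737, -0.1276, -0.0819), radius l
subtract pairs → two planes through P
plane₁₂: -0.5628x+0.3284y+0.0343z = 0.0005
Cramer: x(z) = 0.0069-0.0891z;  y(z) = 0.0135-0.2573z
quadratic in z: (1.0741)z²+(0.0768)z+(-0.0965)=0, √Δ=0.6484 → z ∈ {-0.3376, 0.2660}; z = -0.3376 (taking z<0)
x = 0.0370, y = 0.1004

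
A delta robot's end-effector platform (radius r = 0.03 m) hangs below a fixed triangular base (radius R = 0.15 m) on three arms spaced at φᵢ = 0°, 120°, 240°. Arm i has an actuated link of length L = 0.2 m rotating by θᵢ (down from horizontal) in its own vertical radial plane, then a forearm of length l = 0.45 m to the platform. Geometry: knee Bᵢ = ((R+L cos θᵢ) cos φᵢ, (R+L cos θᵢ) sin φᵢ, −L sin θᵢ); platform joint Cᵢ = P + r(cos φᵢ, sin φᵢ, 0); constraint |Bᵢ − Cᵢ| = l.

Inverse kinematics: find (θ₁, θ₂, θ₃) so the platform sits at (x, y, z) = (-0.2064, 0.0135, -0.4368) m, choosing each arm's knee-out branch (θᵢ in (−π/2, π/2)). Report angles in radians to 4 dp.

rotate P by −φ1: (-0.2064, 0.0135, -0.4368)
  e−x'=0.3264;  (l²−L²−(e−x')²−y'²−z²)/2L = -0.3375
  γ=atan2(-0.4368,0.3264)=-0.9291;  ψ=arccos(-0.6190)=2.2383;  θ1=γ+ψ≈1.3092
arm 2 (φ=120.0°): x'=0.1149, y'=0.1720
  e−x'=0.0051;  (l²−L²−(e−x')²−y'²−z²)/2L = -0.1448
  γ=atan2(-0.4368,0.0051)=-1.5591;  ψ=arccos(-0.3314)=1.9086;  θ2=γ+ψ≈0.3495
φ3=240.0° → target in arm frame (0.0915, -0.1855)
  A cos θ + B sin θ = C:  0.0285·cos θ + -0.4368·sin θ = -0.1588
  γ=atan2(-0.4368,0.0285)=-1.5057;  ψ=arccos(-0.3628)=1.9420;  θ3=γ+ψ≈0.4364

θ₁ = 1.3092, θ₂ = 0.3495, θ₃ = 0.4364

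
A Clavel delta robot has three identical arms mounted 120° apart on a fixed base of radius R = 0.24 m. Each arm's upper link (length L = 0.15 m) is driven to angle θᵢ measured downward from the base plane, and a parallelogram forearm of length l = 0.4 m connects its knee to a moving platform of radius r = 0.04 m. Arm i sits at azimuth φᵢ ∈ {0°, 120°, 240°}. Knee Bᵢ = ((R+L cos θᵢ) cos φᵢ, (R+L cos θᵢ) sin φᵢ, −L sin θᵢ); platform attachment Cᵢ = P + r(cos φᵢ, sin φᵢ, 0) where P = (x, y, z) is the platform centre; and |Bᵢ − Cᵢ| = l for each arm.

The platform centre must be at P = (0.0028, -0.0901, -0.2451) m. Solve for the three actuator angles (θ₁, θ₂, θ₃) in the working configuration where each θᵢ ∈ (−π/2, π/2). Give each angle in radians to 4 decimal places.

rotate P by −φ1: (0.0028, -0.0901, -0.2451)
  A cos θ + B sin θ = C:  0.1972·cos θ + -0.2451·sin θ = 0.1014
  θ1 = atan2(B,A) + arccos(C/0.3146) = 0.3493
rotate P by −φ2: (-0.0794, 0.0426, -0.2451)
  e−x'=0.2794;  (l²−L²−(e−x')²−y'²−z²)/2L = -0.0082
  γ=atan2(-0.2451,0.2794)=-0.7200;  ψ=arccos(-0.0222)=1.5930;  θ2=γ+ψ≈0.8729
φ3=240.0° → target in arm frame (0.0766, 0.0475)
  A cos θ + B sin θ = C:  0.1234·cos θ + -0.2451·sin θ = 0.1998
  θ3 = atan2(B,A) + arccos(C/0.2744) = -0.3495

θ₁ = 0.3493, θ₂ = 0.8729, θ₃ = -0.3495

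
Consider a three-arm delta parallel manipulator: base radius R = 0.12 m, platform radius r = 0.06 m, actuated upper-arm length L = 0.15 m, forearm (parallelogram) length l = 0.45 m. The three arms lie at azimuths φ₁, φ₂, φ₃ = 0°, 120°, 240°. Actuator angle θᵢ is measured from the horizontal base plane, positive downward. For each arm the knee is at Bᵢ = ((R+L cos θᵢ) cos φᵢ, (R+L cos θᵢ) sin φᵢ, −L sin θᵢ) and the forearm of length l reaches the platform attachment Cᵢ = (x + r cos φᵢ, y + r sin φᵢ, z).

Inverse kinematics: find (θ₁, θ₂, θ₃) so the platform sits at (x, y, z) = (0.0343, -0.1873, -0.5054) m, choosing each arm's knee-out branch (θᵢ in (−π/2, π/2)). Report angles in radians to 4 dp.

φ1=0.0° → target in arm frame (0.0343, -0.1873)
  A=0.0257, B=-0.5054, C=(l²−L²−A²−y'²−z²)/(2L)=-0.3706
  γ=atan2(-0.5054,0.0257)=-1.5200;  ψ=arccos(-0.7323)=2.3925;  θ1=γ+ψ≈0.8725
rotate P by −φ2: (-0.1794, 0.0639, -0.5054)
  A=0.2394, B=-0.5054, C=(l²−L²−A²−y'²−z²)/(2L)=-0.4560
  θ2 = atan2(B,A) + arccos(C/0.5592) = 1.3959
arm 3 (φ=240.0°): x'=0.1451, y'=0.1234
  A cos θ + B sin θ = C:  -0.0851·cos θ + -0.5054·sin θ = -0.3263
  γ=atan2(-0.5054,-0.0851)=-1.7375;  ψ=arccos(-0.6366)=2.2609;  θ3=γ+ψ≈0.5234

θ₁ = 0.8725, θ₂ = 1.3959, θ₃ = 0.5234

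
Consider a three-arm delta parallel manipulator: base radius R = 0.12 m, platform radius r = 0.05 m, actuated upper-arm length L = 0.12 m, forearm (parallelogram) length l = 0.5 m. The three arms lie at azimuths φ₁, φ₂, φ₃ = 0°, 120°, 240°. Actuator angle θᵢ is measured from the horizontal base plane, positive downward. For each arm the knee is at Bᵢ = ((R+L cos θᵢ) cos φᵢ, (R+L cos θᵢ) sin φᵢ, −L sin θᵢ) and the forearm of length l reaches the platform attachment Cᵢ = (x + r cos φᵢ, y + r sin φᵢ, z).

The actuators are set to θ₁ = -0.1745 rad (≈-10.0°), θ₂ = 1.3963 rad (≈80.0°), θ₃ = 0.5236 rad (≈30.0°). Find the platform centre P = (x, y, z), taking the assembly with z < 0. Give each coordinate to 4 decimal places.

φ1=0.0°: virtual centre (0.1882, 0.0000, 0.0208), radius l
φ2=120.0°: virtual centre (-0.0454, 0.0787, -0.1182), radius l
centre 3 = (0.1739·cos240.0°, 0.1739·sin240.0°, -0.0600) = (-0.0870, -0.1506, -0.0600)
subtract pairs → two planes through P
linear system: -0.4672x+0.1573y = -0.0136−-0.2780z; -0.5503x+-0.3012y = -0.0020−-0.1617z
det = 0.2273;  x = 0.0194+-0.4803z,  y = -0.0289+0.3408z
quadratic in z: (1.3469)z²+(0.1007)z+(-0.2203)=0, √Δ=1.0940 → z ∈ {-0.4435, 0.3687}; z = -0.4435 (taking z<0)
x = 0.2325, y = -0.1800

(0.2325, -0.1800, -0.4435)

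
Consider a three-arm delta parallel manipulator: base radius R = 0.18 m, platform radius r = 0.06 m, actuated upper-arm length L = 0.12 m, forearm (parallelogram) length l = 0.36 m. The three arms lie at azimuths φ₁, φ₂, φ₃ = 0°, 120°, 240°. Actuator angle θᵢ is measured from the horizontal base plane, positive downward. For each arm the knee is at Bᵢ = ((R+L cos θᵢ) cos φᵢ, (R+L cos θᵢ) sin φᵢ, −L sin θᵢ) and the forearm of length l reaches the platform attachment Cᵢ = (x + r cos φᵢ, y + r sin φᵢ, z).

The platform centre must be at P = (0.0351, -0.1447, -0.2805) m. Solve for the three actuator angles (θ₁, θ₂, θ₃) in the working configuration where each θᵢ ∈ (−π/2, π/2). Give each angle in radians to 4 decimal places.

arm 1 (φ=0.0°): x'=0.0351, y'=-0.1447
  A cos θ + B sin θ = C:  0.0849·cos θ + -0.2805·sin θ = 0.0349
  θ1 = atan2(B,A) + arccos(C/0.2931) = 0.1746
arm 2 (φ=120.0°): x'=-0.1429, y'=0.0420
  e−x'=0.2629;  (l²−L²−(e−x')²−y'²−z²)/2L = -0.1431
  √(A²+B²)=0.3844;  θ2 = -0.8178+1.9522 ≈ 1.1343
arm 3 (φ=240.0°): x'=0.1078, y'=0.1027
  A=0.0122, B=-0.2805, C=(l²−L²−A²−y'²−z²)/(2L)=0.1076
  γ=atan2(-0.2805,0.0122)=-1.5272;  ψ=arccos(0.3831)=1.1777;  θ3=γ+ψ≈-0.3495

θ₁ = 0.1746, θ₂ = 1.1343, θ₃ = -0.3495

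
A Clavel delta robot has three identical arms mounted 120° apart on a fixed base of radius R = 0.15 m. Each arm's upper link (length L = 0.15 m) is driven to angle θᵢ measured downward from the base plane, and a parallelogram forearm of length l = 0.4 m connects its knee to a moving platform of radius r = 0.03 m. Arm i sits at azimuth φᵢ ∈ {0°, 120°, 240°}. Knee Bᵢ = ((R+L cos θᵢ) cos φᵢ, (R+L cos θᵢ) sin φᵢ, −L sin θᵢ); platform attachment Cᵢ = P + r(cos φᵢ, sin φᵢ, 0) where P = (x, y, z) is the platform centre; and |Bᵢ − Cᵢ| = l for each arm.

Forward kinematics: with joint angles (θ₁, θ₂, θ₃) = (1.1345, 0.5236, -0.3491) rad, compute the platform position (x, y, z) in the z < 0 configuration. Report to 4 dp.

(-0.1561, -0.0939, -0.3254)

S1 = (0.1834·cos0.0°, 0.1834·sin0.0°, -0.1359) = (0.1834, 0.0000, -0.1359)
φ2=120.0°: virtual centre (-0.1250, 0.2164, -0.0750), radius l
φ3=240.0°: virtual centre (-0.1305, -0.2260, 0.0513), radius l
|S₂|²−|S₁|² = 0.0160;  |S₃|²−|S₁|² = 0.0186
plane₁₂: -0.6167x+0.4328y+0.1219z = 0.0160
Cramer: x(z) = -0.0277+0.3946z;  y(z) = -0.0027+0.2806z
sphere 1 gives Az²+Bz+C=0 with A=1.2344, B=0.1038, C=-0.0969;  B²−4AC=0.4894;  roots -0.3254, 0.2413;  negative root z = -0.3254
x = -0.1561, y = -0.0939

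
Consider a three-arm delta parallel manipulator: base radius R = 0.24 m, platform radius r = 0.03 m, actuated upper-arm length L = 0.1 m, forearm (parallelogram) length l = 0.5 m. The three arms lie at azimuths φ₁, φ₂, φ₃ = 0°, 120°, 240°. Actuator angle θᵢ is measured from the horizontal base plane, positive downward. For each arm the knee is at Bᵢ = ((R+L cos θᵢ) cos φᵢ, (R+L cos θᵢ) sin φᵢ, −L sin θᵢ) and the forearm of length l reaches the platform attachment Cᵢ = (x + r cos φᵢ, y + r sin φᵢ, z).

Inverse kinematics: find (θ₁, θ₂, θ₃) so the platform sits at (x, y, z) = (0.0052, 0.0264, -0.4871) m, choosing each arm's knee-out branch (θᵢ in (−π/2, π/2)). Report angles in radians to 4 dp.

θ₁ = 0.7852, θ₂ = 0.6984, θ₃ = 0.9599

arm 1 (φ=0.0°): x'=0.0052, y'=0.0264
  A=0.2048, B=-0.4871, C=(l²−L²−A²−y'²−z²)/(2L)=-0.1995
  √(A²+B²)=0.5284;  θ1 = -1.1728+1.9580 ≈ 0.7852
φ2=120.0° → target in arm frame (0.0203, -0.0177)
  A=0.1897, B=-0.4871, C=(l²−L²−A²−y'²−z²)/(2L)=-0.1679
  θ2 = atan2(B,A) + arccos(C/0.5227) = 0.6984
arm 3 (φ=240.0°): x'=-0.0255, y'=-0.0087
  A=0.2355, B=-0.4871, C=(l²−L²−A²−y'²−z²)/(2L)=-0.2639
  √(A²+B²)=0.5410;  θ3 = -1.1205+2.0804 ≈ 0.9599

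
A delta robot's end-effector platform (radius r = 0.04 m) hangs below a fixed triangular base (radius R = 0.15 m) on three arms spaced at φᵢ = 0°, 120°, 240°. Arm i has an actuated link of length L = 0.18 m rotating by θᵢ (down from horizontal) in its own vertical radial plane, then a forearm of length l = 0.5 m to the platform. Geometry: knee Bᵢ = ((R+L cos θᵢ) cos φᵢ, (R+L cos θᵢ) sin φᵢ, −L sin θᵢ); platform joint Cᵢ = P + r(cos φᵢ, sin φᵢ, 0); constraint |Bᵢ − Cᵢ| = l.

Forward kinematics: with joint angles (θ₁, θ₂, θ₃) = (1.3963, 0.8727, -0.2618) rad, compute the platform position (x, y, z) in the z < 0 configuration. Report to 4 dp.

(-0.2443, -0.1818, -0.4386)

centre 1 = (0.1413·cos0.0°, 0.1413·sin0.0°, -0.1773) = (0.1413, 0.0000, -0.1773)
φ2=120.0°: virtual centre (-0.1128, 0.1955, -0.1379), radius l
φ3=240.0°: virtual centre (-0.1419, -0.2458, 0.0466), radius l
eliminate P² terms by subtracting sphere 1 from 2 and 3
[-0.5082 0.3909 0.0787]·P = 0.0186;  [-0.5664 -0.4917 0.4477]·P = 0.0314
det = 0.4713;  x = -0.0454+0.4535z,  y = -0.0115+0.3882z
sphere 1 gives Az²+Bz+C=0 with A=1.3564, B=0.1763, C=-0.1836;  B²−4AC=1.0272;  roots -0.4386, 0.3086;  negative root z = -0.4386
x = -0.2443, y = -0.1818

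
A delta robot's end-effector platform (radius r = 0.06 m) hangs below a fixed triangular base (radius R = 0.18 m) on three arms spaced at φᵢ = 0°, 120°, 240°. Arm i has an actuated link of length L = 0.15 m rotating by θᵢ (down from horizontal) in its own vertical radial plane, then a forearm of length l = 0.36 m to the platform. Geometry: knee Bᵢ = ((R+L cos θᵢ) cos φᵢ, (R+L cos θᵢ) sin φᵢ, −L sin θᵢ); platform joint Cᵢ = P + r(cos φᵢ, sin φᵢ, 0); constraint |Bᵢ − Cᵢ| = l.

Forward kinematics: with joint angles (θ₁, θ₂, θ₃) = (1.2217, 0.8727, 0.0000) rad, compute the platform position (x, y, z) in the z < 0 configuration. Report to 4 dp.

arm 1 at φ=0.0°: ρ1 = 0.1713;  S1 = (0.1713, 0.0000, -0.1410)
arm 2 at φ=120.0°: ρ2 = 0.2164;  S2 = (-0.1082, 0.1874, -0.1149)
arm 3 at φ=240.0°: ρ3 = 0.2700;  S3 = (-0.1350, -0.2338, 0.0000)
|S₂|²−|S₁|² = 0.0108;  |S₃|²−|S₁|² = 0.0237
linear system: -0.5590x+0.3748y = 0.0108−0.0521z; -0.6126x+-0.4677y = 0.0237−0.2819z
det = 0.4911;  x = -0.0284+0.2648z,  y = -0.0135+0.2559z
sphere 1 gives Az²+Bz+C=0 with A=1.1356, B=0.1693, C=-0.0697;  B²−4AC=0.3451;  roots -0.3332, 0.1841;  negative root z = -0.3332
x = -0.1166, y = -0.0987

(-0.1166, -0.0987, -0.3332)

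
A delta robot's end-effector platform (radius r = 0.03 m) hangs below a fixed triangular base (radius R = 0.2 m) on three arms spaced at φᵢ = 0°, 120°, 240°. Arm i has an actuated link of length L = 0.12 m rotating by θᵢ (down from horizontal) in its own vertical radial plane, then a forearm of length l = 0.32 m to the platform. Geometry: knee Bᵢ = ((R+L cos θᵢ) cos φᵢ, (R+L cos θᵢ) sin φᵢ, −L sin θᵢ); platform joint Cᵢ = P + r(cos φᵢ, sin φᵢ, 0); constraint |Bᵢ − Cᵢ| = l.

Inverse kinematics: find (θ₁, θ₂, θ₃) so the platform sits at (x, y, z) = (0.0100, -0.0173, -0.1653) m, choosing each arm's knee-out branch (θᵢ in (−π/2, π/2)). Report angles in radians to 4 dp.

θ₁ = 0.0877, θ₂ = 0.4359, θ₃ = 0.0880

φ1=0.0° → target in arm frame (0.0100, -0.0173)
  A cos θ + B sin θ = C:  0.1600·cos θ + -0.1653·sin θ = 0.1449
  θ1 = atan2(B,A) + arccos(C/0.2301) = 0.0877
arm 2 (φ=120.0°): x'=-0.0200, y'=0.0000
  e−x'=0.1900;  (l²−L²−(e−x')²−y'²−z²)/2L = 0.1024
  θ2 = atan2(B,A) + arccos(C/0.2518) = 0.4359
arm 3 (φ=240.0°): x'=0.0100, y'=0.0173
  A cos θ + B sin θ = C:  0.1600·cos θ + -0.1653·sin θ = 0.1449
  √(A²+B²)=0.2301;  θ3 = -0.8016+0.8896 ≈ 0.0880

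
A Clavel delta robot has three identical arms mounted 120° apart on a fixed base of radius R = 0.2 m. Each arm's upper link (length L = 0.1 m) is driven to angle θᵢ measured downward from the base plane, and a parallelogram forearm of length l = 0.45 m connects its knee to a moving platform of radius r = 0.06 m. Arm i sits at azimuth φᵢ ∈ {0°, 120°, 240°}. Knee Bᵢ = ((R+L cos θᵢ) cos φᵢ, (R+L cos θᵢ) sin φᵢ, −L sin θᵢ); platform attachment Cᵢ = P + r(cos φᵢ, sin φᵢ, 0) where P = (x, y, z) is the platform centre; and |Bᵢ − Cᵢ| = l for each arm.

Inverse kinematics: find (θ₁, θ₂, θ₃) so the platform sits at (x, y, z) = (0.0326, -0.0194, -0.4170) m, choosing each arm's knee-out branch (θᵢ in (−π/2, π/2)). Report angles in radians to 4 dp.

θ₁ = 0.1742, θ₂ = 0.5234, θ₃ = 0.3488

arm 1 (φ=0.0°): x'=0.0326, y'=-0.0194
  A=0.1074, B=-0.4170, C=(l²−L²−A²−y'²−z²)/(2L)=0.0335
  √(A²+B²)=0.4306;  θ1 = -1.3187+1.4929 ≈ 0.1742
arm 2 (φ=120.0°): x'=-0.0331, y'=-0.0185
  A=0.1731, B=-0.4170, C=(l²−L²−A²−y'²−z²)/(2L)=-0.0585
  √(A²+B²)=0.4515;  θ2 = -1.1773+1.7007 ≈ 0.5234
φ3=240.0° → target in arm frame (0.0005, 0.0379)
  A=0.1395, B=-0.4170, C=(l²−L²−A²−y'²−z²)/(2L)=-0.0114
  √(A²+B²)=0.4397;  θ3 = -1.2480+1.5968 ≈ 0.3488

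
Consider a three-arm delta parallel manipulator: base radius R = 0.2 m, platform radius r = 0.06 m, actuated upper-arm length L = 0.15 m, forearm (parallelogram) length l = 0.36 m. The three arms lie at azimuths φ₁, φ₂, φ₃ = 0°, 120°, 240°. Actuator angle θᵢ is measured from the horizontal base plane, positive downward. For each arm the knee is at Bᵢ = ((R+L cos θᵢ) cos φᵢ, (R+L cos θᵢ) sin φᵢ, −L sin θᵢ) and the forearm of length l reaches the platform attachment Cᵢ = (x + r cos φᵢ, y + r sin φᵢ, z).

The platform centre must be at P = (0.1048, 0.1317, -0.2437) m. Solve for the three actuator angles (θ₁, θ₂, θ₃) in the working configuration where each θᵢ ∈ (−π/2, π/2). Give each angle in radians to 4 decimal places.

φ1=0.0° → target in arm frame (0.1048, 0.1317)
  e−x'=0.0352;  (l²−L²−(e−x')²−y'²−z²)/2L = 0.0971
  √(A²+B²)=0.2462;  θ1 = -1.4273+1.1655 ≈ -0.2619
φ2=120.0° → target in arm frame (0.0617, -0.1566)
  e−x'=0.0783;  (l²−L²−(e−x')²−y'²−z²)/2L = 0.0568
  γ=atan2(-0.2437,0.0783)=-1.2598;  ψ=arccos(0.2220)=1.3470;  θ2=γ+ψ≈0.0872
arm 3 (φ=240.0°): x'=-0.1665, y'=0.0249
  e−x'=0.3065;  (l²−L²−(e−x')²−y'²−z²)/2L = -0.1561
  √(A²+B²)=0.3915;  θ3 = -0.6718+1.9808 ≈ 1.3090

θ₁ = -0.2619, θ₂ = 0.0872, θ₃ = 1.3090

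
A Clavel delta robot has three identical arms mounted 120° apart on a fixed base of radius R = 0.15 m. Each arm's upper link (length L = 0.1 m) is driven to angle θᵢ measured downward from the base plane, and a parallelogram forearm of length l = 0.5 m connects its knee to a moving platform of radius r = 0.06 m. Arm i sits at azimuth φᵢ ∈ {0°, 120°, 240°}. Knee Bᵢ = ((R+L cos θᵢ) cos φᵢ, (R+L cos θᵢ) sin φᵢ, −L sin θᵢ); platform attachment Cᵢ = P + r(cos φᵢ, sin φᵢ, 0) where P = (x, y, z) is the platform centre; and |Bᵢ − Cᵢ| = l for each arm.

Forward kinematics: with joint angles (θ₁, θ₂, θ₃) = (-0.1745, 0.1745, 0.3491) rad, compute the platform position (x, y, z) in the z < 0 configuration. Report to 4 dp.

arm 1 at φ=0.0°: (R−r)+L cos θ1 = 0.1885;  S1 = (0.1885, 0.0000, 0.0174)
arm 2 at φ=120.0°: (R−r)+L cos θ2 = 0.1885;  S2 = (-0.0942, 0.1632, -0.0174)
S3 = (0.1840·cos240.0°, 0.1840·sin240.0°, -0.0342) = (-0.0920, -0.1593, -0.0342)
|S₂|²−|S₁|² = 0.0000;  |S₃|²−|S₁|² = -0.0008
[-0.5654 0.3265 -0.0694]·P = 0.0000;  [-0.5609 -0.3186 -0.1031]·P = -0.0008
Cramer: x(z) = 0.0007-0.1536z;  y(z) = 0.0013-0.0533z
into |P−S₁|² = l²: 1.0264z² + 0.0228z + -0.2144 = 0;  Δ = 0.8810;  z = -0.4683 or 0.4461 → z<0 root = -0.4683
x = 0.0727, y = 0.0262

(0.0727, 0.0262, -0.4683)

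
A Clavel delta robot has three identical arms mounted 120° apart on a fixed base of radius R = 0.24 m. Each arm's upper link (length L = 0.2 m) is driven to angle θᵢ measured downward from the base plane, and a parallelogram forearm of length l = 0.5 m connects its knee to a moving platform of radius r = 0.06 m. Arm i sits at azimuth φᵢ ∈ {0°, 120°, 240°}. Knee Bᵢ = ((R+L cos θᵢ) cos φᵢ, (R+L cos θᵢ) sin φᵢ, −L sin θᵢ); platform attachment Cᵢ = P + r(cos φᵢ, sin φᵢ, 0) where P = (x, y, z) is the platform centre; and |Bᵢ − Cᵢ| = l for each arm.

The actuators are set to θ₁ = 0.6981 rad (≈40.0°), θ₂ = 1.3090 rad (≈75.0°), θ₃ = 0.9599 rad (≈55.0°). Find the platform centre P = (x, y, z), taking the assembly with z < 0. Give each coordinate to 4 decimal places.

(0.0913, -0.0673, -0.5609)

arm 1 at φ=0.0°: (R−r)+L cos θ1 = 0.3332;  centre 1 = (0.3332, 0.0000, -0.1286)
arm 2 at φ=120.0°: (R−r)+L cos θ2 = 0.2318;  centre 2 = (-0.1159, 0.2007, -0.1932)
φ3=240.0°: virtual centre (-0.1474, -0.2552, -0.1638), radius l
subtract pairs → two planes through P
[-0.8982 0.4014 -0.1293]·P = -0.0365;  [-0.9611 -0.5105 -0.0705]·P = -0.0139
Cramer: x(z) = 0.0287-0.1117z;  y(z) = -0.0268+0.0721z
into |P−centre ₁|² = l²: 1.0177z² + 0.3213z + -0.1400 = 0;  Δ = 0.6731;  z = -0.5609 or 0.2453 → z<0 root = -0.5609
x = 0.0913, y = -0.0673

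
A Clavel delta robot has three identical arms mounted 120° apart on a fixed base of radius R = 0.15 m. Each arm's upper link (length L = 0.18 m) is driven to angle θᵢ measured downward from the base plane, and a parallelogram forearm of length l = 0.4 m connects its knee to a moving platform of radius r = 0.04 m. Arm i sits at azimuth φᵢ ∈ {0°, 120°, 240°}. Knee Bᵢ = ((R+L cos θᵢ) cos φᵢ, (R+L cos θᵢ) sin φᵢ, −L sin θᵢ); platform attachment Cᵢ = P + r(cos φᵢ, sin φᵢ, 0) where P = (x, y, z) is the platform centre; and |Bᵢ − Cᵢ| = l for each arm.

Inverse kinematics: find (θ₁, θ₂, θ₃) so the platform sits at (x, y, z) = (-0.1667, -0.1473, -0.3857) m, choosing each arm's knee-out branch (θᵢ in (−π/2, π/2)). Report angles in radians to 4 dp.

θ₁ = 1.3961, θ₂ = 1.0471, θ₃ = 0.0001

arm 1 (φ=0.0°): x'=-0.1667, y'=-0.1473
  A cos θ + B sin θ = C:  0.2767·cos θ + -0.3857·sin θ = -0.3317
  θ1 = atan2(B,A) + arccos(C/0.4747) = 1.3961
arm 2 (φ=120.0°): x'=-0.0442, y'=0.2180
  A=0.1542, B=-0.3857, C=(l²−L²−A²−y'²−z²)/(2L)=-0.2569
  θ2 = atan2(B,A) + arccos(C/0.4154) = 1.0471
arm 3 (φ=240.0°): x'=0.2109, y'=-0.0707
  A=-0.1009, B=-0.3857, C=(l²−L²−A²−y'²−z²)/(2L)=-0.1010
  θ3 = atan2(B,A) + arccos(C/0.3987) = 0.0001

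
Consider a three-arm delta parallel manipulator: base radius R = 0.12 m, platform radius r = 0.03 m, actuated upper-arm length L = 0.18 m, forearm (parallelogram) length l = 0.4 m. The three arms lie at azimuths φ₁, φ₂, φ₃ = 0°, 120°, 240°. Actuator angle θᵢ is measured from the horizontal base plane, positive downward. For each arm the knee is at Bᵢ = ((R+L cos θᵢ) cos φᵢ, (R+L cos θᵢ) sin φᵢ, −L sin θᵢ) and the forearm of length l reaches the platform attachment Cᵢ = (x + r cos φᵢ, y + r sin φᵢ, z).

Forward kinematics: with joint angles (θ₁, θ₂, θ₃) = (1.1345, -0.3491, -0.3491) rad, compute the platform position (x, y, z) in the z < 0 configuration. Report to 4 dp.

(-0.2230, 0.0000, -0.2561)

centre 1 = (0.1661·cos0.0°, 0.1661·sin0.0°, -0.1631) = (0.1661, 0.0000, -0.1631)
φ2=120.0°: virtual centre (-0.1296, 0.2244, 0.0616), radius l
φ3=240.0°: virtual centre (-0.1296, -0.2244, 0.0616), radius l
eliminate P² terms by subtracting sphere 1 from 2 and 3
linear system: -0.5913x+0.4488y = 0.0168−0.4494z; -0.5913x+-0.4488y = 0.0168−0.4494z
det = 0.5308;  x = -0.0283+0.7601z,  y = 0.0000+0.0000z
quadratic in z: (1.5777)z²+(0.0308)z+(-0.0956)=0, √Δ=0.7773 → z ∈ {-0.2561, 0.2366}; z = -0.2561 (taking z<0)
x = -0.2230, y = 0.0000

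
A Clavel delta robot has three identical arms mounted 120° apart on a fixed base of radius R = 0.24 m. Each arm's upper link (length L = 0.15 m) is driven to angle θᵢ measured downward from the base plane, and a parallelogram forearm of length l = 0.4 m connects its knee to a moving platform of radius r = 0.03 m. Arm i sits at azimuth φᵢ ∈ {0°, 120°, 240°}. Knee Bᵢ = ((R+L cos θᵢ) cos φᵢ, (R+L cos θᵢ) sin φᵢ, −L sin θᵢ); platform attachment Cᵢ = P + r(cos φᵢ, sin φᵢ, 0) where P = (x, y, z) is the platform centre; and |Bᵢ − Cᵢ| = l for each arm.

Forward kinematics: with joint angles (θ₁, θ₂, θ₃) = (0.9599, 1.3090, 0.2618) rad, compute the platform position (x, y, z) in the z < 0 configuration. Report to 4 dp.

(-0.0154, -0.1116, -0.3477)

centre 1 = (0.2960·cos0.0°, 0.2960·sin0.0°, -0.1229) = (0.2960, 0.0000, -0.1229)
φ2=120.0°: virtual centre (-0.1244, 0.2155, -0.1449), radius l
centre 3 = (0.3549·cos240.0°, 0.3549·sin240.0°, -0.0388) = (-0.1774, -0.3073, -0.0388)
eliminate P² terms by subtracting sphere 1 from 2 and 3
[-0.8409 0.4310 -0.0440]·P = -0.0198;  [-0.9470 -0.6147 0.1681]·P = 0.0247
Cramer: x(z) = 0.0017+0.0491z;  y(z) = -0.0428+0.1979z
quadratic in z: (1.0416)z²+(0.1999)z+(-0.0564)=0, √Δ=0.5244 → z ∈ {-0.3477, 0.1558}; z = -0.3477 (taking z<0)
x = -0.0154, y = -0.1116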